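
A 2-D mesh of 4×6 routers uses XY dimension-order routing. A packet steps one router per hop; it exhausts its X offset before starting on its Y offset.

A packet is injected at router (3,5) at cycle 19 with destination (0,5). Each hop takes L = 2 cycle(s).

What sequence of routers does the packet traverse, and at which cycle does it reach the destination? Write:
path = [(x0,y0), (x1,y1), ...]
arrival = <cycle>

path = [(3,5), (2,5), (1,5), (0,5)]
arrival = 25

t=19: at (3,5)
t=21: at (2,5) after W
t=23: at (1,5) after W
t=25: at (0,5) after W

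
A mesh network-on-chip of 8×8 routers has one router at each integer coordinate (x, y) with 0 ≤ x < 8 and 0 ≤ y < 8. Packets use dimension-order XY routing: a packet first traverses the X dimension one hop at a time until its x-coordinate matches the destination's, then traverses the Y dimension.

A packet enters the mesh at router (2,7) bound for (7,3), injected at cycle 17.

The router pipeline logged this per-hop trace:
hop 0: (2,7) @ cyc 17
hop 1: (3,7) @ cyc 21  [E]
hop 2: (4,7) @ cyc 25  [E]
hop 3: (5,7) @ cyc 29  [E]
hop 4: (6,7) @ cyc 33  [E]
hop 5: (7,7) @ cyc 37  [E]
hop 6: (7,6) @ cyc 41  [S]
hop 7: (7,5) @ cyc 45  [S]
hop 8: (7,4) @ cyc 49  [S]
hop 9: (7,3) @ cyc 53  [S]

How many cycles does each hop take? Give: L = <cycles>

cyc[1] − cyc[0] = 21 − 17 = 4.
That increment is L by definition: L = 4.

L = 4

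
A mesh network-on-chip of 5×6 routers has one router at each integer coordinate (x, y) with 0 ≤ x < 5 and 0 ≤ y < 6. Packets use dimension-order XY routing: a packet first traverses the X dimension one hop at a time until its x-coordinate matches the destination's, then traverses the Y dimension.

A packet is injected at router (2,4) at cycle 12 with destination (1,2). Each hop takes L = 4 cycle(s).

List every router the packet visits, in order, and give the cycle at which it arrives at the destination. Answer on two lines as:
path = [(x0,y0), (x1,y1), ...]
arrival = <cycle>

src (2,4)  cyc=12
W→(1,4)  cyc=16
S→(1,3)  cyc=20
S→(1,2)  cyc=24

path = [(2,4), (1,4), (1,3), (1,2)]
arrival = 24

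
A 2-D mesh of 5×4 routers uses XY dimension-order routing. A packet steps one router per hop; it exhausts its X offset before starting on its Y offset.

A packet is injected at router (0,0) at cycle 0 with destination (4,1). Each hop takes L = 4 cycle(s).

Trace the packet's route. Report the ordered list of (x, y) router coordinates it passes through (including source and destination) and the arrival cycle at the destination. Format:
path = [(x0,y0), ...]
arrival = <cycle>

path = [(0,0), (1,0), (2,0), (3,0), (4,0), (4,1)]
arrival = 20

[0] x=0 y=0 t=0
[1] x=1 y=0 t=4 →E
[2] x=2 y=0 t=8 →E
[3] x=3 y=0 t=12 →E
[4] x=4 y=0 t=16 →E
[5] x=4 y=1 t=20 →N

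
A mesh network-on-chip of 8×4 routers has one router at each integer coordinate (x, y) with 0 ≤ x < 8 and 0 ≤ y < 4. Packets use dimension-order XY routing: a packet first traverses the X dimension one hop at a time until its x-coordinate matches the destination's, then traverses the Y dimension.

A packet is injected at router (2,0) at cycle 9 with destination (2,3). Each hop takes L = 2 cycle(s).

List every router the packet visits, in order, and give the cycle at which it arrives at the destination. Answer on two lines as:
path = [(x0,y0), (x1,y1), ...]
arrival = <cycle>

path = [(2,0), (2,1), (2,2), (2,3)]
arrival = 15

  0. router=(2,0) cycle=9 (inject)
  1. router=(2,1) cycle=11 dir=N
  2. router=(2,2) cycle=13 dir=N
  3. router=(2,3) cycle=15 dir=N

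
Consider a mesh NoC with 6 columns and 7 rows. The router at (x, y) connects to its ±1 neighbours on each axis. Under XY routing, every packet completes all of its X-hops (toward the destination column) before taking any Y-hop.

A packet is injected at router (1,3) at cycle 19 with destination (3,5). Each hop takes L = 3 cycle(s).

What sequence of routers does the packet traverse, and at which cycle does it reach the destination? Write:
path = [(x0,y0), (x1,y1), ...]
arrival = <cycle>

hop 0: (1,3) @ cyc 19
hop 1: (2,3) @ cyc 22  [E]
hop 2: (3,3) @ cyc 25  [E]
hop 3: (3,4) @ cyc 28  [N]
hop 4: (3,5) @ cyc 31  [N]

path = [(1,3), (2,3), (3,3), (3,4), (3,5)]
arrival = 31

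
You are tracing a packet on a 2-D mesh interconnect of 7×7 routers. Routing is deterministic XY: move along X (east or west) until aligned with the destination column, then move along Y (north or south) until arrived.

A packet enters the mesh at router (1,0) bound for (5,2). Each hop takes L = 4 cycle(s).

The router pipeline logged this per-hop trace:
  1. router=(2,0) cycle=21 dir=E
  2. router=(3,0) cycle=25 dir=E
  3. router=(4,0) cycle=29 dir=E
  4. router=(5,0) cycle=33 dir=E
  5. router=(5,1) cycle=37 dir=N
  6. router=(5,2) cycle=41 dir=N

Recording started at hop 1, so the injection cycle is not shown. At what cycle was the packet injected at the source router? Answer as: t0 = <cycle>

At hop 1 the cycle is 21; in general cyc_k = t0 + kL.
Therefore t0 = 21 − L = 17.

t0 = 17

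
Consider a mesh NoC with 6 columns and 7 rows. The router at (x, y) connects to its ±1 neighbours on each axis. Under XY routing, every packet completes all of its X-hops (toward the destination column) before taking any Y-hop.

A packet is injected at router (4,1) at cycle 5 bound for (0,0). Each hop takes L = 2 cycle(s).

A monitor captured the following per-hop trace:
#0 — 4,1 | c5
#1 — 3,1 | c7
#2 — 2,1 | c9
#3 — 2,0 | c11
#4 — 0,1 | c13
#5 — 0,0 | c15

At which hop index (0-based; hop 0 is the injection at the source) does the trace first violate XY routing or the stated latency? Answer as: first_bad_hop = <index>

first_bad_hop = 3

  1: Δx=-1 Δy=+0 Δt=2 [ok]
  2: Δx=-1 Δy=+0 Δt=2 [ok]
  3: Δx=+0 Δy=-1 Δt=2 [BAD: Y-move but x=2≠0]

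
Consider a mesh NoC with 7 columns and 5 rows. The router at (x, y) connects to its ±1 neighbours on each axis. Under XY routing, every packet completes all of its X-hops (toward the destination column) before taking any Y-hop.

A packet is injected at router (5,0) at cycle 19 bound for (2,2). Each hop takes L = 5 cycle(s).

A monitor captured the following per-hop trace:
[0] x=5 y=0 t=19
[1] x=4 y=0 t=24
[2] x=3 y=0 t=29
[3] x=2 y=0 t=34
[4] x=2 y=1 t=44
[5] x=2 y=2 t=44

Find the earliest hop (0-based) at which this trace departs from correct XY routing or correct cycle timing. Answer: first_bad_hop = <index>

first_bad_hop = 4

  1: Δx=-1 Δy=+0 Δt=5 [ok]
  2: Δx=-1 Δy=+0 Δt=5 [ok]
  3: Δx=-1 Δy=+0 Δt=5 [ok]
  4: Δx=+0 Δy=+1 Δt=10 [BAD: Δcyc=10≠L]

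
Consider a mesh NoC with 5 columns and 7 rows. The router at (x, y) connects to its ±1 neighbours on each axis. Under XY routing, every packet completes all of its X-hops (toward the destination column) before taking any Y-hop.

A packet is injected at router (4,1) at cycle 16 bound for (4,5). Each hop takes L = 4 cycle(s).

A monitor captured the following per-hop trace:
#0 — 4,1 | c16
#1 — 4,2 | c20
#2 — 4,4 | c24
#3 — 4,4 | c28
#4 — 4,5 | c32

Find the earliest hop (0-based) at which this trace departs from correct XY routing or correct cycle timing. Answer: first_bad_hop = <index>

hop 1: step (+0,+1), +4 cyc — ok
hop 2: step (+0,+2), +4 cyc — BAD: non-unit step

first_bad_hop = 2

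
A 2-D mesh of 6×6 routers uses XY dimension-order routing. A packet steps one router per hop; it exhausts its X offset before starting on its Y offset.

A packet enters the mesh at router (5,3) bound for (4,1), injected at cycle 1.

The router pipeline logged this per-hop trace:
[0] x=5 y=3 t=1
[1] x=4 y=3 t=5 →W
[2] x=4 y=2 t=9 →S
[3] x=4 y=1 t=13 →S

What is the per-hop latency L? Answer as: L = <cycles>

L = 4

Δcyc across hop 0→1: 5 − 1 = 4.
One hop costs L cycles, so L = 4.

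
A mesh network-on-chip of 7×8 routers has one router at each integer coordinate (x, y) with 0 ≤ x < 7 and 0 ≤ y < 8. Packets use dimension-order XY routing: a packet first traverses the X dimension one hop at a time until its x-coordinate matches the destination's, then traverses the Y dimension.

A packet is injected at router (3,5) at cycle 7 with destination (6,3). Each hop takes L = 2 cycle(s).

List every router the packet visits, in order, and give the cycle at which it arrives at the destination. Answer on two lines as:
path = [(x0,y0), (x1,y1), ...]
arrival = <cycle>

#0 — 3,5 | c7
#1 — 4,5 | c9 | E
#2 — 5,5 | c11 | E
#3 — 6,5 | c13 | E
#4 — 6,4 | c15 | S
#5 — 6,3 | c17 | S

path = [(3,5), (4,5), (5,5), (6,5), (6,4), (6,3)]
arrival = 17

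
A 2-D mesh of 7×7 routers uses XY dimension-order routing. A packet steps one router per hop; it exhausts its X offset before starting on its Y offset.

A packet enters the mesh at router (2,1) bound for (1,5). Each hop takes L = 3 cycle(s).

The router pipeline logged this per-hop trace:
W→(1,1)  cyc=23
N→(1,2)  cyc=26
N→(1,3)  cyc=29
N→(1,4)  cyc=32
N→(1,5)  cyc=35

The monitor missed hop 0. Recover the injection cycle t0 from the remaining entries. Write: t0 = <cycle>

The first recorded entry is hop 1 at cycle 23.
t0 = cyc[1] − L = 23 − 3 = 20.

t0 = 20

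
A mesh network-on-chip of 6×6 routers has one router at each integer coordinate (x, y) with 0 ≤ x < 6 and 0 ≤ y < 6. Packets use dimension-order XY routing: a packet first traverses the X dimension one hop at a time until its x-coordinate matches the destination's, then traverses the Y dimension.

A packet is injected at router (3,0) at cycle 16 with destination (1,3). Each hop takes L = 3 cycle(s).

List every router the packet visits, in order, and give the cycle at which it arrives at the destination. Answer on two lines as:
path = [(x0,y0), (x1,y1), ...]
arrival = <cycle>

  0. router=(3,0) cycle=16 (inject)
  1. router=(2,0) cycle=19 dir=W
  2. router=(1,0) cycle=22 dir=W
  3. router=(1,1) cycle=25 dir=N
  4. router=(1,2) cycle=28 dir=N
  5. router=(1,3) cycle=31 dir=N

path = [(3,0), (2,0), (1,0), (1,1), (1,2), (1,3)]
arrival = 31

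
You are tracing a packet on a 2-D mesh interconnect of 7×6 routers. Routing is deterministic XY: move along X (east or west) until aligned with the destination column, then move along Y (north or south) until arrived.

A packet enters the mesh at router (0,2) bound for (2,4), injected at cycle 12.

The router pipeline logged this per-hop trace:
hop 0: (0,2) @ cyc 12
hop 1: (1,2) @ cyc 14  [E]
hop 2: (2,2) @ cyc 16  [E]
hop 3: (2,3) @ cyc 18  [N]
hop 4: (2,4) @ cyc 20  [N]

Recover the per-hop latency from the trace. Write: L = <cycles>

L = 2

cyc[1] − cyc[0] = 14 − 12 = 2.
That increment is L by definition: L = 2.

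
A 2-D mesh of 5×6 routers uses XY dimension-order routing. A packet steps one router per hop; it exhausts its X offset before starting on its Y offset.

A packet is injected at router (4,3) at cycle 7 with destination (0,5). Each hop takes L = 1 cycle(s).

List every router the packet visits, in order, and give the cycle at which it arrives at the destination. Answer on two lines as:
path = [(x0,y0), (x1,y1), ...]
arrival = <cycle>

path = [(4,3), (3,3), (2,3), (1,3), (0,3), (0,4), (0,5)]
arrival = 13

src (4,3)  cyc=7
W→(3,3)  cyc=8
W→(2,3)  cyc=9
W→(1,3)  cyc=10
W→(0,3)  cyc=11
N→(0,4)  cyc=12
N→(0,5)  cyc=13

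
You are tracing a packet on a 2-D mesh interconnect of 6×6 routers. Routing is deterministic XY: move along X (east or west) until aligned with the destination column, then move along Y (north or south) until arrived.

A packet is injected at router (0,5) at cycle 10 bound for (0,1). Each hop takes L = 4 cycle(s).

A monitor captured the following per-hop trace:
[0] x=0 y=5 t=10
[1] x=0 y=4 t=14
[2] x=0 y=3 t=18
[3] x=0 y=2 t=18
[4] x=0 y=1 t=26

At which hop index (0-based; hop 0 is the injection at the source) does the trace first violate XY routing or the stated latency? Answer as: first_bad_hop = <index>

first_bad_hop = 3

check 1→ d=(0,-1) cyc+4: ok
check 2→ d=(0,-1) cyc+4: ok
check 3→ d=(0,-1) cyc+0: BAD: Δcyc=0≠L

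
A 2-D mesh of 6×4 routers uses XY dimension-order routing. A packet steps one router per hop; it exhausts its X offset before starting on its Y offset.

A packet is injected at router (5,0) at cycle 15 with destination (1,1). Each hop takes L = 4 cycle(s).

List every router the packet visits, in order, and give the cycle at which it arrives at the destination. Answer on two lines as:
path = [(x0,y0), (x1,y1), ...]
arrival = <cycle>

#0 — 5,0 | c15
#1 — 4,0 | c19 | W
#2 — 3,0 | c23 | W
#3 — 2,0 | c27 | W
#4 — 1,0 | c31 | W
#5 — 1,1 | c35 | N

path = [(5,0), (4,0), (3,0), (2,0), (1,0), (1,1)]
arrival = 35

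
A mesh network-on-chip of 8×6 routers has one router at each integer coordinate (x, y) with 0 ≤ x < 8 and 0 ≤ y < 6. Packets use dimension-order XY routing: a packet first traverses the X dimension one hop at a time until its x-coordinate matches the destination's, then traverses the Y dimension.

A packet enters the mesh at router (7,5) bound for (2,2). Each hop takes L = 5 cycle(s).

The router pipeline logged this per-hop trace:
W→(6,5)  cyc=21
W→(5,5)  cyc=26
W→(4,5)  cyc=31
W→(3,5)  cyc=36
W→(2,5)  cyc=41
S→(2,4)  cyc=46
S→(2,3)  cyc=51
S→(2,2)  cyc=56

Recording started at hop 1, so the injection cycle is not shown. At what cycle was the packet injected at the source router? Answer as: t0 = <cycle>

Hop 1 reached at cycle 21; hop k is at t0 + k·L.
Subtract one hop: t0 = 21 − 5 = 16.

t0 = 16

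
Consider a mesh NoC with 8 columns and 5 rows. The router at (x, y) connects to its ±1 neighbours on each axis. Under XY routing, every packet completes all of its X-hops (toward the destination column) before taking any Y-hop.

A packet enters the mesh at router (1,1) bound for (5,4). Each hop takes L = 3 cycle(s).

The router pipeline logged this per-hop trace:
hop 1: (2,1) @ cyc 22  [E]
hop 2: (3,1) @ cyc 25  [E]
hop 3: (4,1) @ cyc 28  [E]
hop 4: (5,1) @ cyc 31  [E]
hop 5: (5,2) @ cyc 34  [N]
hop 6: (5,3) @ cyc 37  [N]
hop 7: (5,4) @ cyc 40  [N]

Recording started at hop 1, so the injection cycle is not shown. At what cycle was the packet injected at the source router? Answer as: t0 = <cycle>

t0 = 19

cyc[1] = 22 and cyc[k] = t0 + k·L for every k.
t0 = cyc[1] − L = 22 − 3 = 19.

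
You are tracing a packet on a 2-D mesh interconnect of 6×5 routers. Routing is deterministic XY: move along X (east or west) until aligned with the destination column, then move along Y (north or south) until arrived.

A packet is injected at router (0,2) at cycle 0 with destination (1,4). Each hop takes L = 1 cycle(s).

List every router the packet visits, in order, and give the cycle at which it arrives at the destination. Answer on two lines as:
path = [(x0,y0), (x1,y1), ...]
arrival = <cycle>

path = [(0,2), (1,2), (1,3), (1,4)]
arrival = 3

  0. router=(0,2) cycle=0 (inject)
  1. router=(1,2) cycle=1 dir=E
  2. router=(1,3) cycle=2 dir=N
  3. router=(1,4) cycle=3 dir=N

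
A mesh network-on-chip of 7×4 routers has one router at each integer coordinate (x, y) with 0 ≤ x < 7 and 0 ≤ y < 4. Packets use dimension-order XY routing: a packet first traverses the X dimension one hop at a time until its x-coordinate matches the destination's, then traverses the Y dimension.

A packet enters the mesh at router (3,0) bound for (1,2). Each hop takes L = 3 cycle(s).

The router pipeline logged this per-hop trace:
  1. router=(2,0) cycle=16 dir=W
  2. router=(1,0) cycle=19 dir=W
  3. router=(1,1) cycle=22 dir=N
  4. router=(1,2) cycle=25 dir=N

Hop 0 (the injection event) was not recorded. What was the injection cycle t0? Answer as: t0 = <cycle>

t0 = 13

At hop 1 the cycle is 16; in general cyc_k = t0 + kL.
Therefore t0 = 16 − L = 13.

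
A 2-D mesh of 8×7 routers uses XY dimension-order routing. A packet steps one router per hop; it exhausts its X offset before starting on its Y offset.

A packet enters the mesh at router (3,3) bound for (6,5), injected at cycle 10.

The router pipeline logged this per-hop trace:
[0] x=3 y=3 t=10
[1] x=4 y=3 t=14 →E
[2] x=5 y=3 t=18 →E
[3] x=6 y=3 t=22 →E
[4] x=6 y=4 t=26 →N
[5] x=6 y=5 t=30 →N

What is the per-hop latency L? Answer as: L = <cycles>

L = 4

Between hops 0 and 1 the cycle counter advances 14 − 10 = 4.
That increment is L by definition: L = 4.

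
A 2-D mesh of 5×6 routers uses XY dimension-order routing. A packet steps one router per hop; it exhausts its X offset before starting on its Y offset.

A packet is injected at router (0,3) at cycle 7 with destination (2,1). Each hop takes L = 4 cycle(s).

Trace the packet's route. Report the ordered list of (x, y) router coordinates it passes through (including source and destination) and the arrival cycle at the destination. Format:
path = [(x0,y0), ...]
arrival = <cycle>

  0. router=(0,3) cycle=7 (inject)
  1. router=(1,3) cycle=11 dir=E
  2. router=(2,3) cycle=15 dir=E
  3. router=(2,2) cycle=19 dir=S
  4. router=(2,1) cycle=23 dir=S

path = [(0,3), (1,3), (2,3), (2,2), (2,1)]
arrival = 23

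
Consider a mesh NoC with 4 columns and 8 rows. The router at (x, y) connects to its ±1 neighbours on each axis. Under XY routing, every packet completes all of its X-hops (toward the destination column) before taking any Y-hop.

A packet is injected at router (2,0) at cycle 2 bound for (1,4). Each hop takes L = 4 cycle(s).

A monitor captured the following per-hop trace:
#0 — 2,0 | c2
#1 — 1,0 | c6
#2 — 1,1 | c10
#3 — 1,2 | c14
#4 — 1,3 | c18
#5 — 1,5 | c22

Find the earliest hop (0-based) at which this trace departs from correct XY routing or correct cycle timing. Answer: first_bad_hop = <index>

first_bad_hop = 5

  1: Δx=-1 Δy=+0 Δt=4 [ok]
  2: Δx=+0 Δy=+1 Δt=4 [ok]
  3: Δx=+0 Δy=+1 Δt=4 [ok]
  4: Δx=+0 Δy=+1 Δt=4 [ok]
  5: Δx=+0 Δy=+2 Δt=4 [BAD: non-unit step]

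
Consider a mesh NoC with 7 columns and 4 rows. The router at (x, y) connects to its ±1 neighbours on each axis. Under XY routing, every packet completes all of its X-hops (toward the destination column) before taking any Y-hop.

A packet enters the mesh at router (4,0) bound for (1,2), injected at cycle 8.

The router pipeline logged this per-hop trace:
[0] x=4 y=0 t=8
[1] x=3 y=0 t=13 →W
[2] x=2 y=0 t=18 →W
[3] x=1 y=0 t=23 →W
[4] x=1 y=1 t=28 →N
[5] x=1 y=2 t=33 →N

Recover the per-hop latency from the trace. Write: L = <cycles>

cyc[1] − cyc[0] = 13 − 8 = 5.
One hop costs L cycles, so L = 5.

L = 5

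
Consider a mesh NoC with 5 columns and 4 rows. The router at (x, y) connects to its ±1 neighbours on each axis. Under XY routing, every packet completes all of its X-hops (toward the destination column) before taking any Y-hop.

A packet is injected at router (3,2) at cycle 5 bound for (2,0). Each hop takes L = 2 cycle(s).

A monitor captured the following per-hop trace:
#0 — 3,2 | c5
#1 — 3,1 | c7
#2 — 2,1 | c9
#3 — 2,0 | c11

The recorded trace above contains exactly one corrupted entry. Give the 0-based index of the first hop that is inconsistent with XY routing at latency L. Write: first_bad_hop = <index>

first_bad_hop = 1

  1: Δx=+0 Δy=-1 Δt=2 [BAD: Y-move but x=3≠2]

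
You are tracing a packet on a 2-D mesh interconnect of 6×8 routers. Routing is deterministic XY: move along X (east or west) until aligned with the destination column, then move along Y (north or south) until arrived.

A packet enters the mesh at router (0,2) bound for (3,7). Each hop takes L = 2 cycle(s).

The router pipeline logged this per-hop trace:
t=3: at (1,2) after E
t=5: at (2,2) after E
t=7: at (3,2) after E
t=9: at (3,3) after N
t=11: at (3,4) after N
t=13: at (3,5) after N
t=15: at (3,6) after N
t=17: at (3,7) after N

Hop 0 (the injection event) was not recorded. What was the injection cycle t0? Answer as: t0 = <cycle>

t0 = 1

Hop 1 reached at cycle 3; hop k is at t0 + k·L.
t0 = cyc[1] − L = 3 − 2 = 1.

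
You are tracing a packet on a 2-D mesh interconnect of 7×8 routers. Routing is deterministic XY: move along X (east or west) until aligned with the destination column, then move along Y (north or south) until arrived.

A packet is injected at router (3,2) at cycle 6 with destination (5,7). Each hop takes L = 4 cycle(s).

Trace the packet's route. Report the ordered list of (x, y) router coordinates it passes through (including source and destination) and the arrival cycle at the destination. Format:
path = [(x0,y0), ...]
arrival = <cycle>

  0. router=(3,2) cycle=6 (inject)
  1. router=(4,2) cycle=10 dir=E
  2. router=(5,2) cycle=14 dir=E
  3. router=(5,3) cycle=18 dir=N
  4. router=(5,4) cycle=22 dir=N
  5. router=(5,5) cycle=26 dir=N
  6. router=(5,6) cycle=30 dir=N
  7. router=(5,7) cycle=34 dir=N

path = [(3,2), (4,2), (5,2), (5,3), (5,4), (5,5), (5,6), (5,7)]
arrival = 34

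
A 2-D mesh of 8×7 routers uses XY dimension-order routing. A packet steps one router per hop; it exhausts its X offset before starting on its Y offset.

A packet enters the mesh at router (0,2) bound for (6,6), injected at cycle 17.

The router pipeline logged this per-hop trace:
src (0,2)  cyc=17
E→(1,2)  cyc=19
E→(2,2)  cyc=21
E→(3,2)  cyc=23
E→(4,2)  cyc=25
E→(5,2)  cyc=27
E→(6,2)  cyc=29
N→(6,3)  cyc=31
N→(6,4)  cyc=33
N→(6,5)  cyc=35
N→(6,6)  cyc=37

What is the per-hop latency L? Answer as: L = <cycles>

L = 2

From hop 0 (17) to hop 1 (19): +2 cycles.
One hop costs L cycles, so L = 2.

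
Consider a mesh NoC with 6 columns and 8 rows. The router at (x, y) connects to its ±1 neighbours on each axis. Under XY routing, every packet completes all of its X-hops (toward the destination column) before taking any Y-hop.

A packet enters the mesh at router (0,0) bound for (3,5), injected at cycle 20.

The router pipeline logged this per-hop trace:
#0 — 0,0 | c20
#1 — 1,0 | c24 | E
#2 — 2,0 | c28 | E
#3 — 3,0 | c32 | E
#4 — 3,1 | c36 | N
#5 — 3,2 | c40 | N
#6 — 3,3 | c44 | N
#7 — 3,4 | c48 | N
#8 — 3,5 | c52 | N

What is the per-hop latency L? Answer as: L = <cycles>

L = 4

From hop 0 (20) to hop 1 (24): +4 cycles.
One hop costs L cycles, so L = 4.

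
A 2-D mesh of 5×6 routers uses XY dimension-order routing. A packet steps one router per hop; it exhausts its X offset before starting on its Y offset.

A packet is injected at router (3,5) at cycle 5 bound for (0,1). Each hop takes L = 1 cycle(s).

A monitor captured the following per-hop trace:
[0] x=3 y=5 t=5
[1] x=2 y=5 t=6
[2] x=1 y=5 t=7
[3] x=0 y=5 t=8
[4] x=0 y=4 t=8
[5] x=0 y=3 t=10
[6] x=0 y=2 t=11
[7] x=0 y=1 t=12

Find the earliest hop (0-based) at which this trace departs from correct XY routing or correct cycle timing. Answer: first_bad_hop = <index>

check 1→ d=(-1,0) cyc+1: ok
check 2→ d=(-1,0) cyc+1: ok
check 3→ d=(-1,0) cyc+1: ok
check 4→ d=(0,-1) cyc+0: BAD: Δcyc=0≠L

first_bad_hop = 4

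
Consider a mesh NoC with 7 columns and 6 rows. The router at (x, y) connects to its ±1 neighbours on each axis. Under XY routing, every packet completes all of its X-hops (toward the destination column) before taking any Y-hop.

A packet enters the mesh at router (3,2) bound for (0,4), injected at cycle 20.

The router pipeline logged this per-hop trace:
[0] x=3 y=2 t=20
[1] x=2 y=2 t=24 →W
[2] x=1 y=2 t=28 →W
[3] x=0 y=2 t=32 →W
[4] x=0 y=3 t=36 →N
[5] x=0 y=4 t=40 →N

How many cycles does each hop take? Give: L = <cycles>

L = 4

Between hops 0 and 1 the cycle counter advances 24 − 20 = 4.
Each hop adds L, hence L = 4.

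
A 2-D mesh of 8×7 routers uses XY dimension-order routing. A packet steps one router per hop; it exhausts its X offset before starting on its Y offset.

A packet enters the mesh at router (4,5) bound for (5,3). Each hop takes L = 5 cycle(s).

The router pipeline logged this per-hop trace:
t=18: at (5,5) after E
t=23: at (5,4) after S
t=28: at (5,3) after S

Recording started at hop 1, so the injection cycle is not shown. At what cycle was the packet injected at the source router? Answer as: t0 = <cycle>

t0 = 13

cyc[1] = 18 and cyc[k] = t0 + k·L for every k.
So t0 = 18 − 1·5 = 13.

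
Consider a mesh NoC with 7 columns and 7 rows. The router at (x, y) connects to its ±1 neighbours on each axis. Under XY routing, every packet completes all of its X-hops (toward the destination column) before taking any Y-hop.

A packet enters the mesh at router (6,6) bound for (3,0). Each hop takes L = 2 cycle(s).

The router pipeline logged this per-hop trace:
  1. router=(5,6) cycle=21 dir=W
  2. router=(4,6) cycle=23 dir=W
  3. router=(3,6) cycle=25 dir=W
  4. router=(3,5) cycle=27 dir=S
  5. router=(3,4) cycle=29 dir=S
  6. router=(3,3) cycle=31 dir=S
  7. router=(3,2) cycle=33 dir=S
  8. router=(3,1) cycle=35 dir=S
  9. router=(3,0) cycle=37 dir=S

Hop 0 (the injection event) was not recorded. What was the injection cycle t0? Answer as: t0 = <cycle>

cyc[1] = 21 and cyc[k] = t0 + k·L for every k.
t0 = cyc[1] − L = 21 − 2 = 19.

t0 = 19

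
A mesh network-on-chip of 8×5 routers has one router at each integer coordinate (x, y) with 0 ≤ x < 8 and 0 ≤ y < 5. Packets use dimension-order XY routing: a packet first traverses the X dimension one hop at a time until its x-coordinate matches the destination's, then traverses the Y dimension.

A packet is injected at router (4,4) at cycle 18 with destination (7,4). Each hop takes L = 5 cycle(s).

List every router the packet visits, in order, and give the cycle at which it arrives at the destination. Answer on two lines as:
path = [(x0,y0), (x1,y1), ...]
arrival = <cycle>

path = [(4,4), (5,4), (6,4), (7,4)]
arrival = 33

src (4,4)  cyc=18
E→(5,4)  cyc=23
E→(6,4)  cyc=28
E→(7,4)  cyc=33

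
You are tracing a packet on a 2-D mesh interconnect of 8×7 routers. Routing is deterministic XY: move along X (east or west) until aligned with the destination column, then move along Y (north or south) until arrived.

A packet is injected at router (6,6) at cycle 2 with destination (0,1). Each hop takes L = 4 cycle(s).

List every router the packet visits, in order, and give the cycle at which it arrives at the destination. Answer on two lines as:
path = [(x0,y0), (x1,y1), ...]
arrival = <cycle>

src (6,6)  cyc=2
W→(5,6)  cyc=6
W→(4,6)  cyc=10
W→(3,6)  cyc=14
W→(2,6)  cyc=18
W→(1,6)  cyc=22
W→(0,6)  cyc=26
S→(0,5)  cyc=30
S→(0,4)  cyc=34
S→(0,3)  cyc=38
S→(0,2)  cyc=42
S→(0,1)  cyc=46

path = [(6,6), (5,6), (4,6), (3,6), (2,6), (1,6), (0,6), (0,5), (0,4), (0,3), (0,2), (0,1)]
arrival = 46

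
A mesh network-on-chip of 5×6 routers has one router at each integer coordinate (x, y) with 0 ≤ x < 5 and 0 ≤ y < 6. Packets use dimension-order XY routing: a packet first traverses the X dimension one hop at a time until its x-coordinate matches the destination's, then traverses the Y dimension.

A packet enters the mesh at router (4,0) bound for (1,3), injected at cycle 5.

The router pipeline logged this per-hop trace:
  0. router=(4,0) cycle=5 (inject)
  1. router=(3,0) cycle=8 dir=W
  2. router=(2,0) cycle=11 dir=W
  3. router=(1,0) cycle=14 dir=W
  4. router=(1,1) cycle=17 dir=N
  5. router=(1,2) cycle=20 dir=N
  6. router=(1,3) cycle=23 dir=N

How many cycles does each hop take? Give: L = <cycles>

L = 3

Between hops 0 and 1 the cycle counter advances 8 − 5 = 3.
That increment is L by definition: L = 3.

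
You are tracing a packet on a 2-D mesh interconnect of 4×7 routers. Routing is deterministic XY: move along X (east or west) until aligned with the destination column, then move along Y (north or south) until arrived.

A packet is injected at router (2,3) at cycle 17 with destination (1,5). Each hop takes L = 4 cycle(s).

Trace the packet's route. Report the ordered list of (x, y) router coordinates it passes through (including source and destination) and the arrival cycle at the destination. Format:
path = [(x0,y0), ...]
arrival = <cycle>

path = [(2,3), (1,3), (1,4), (1,5)]
arrival = 29

[0] x=2 y=3 t=17
[1] x=1 y=3 t=21 →W
[2] x=1 y=4 t=25 →N
[3] x=1 y=5 t=29 →N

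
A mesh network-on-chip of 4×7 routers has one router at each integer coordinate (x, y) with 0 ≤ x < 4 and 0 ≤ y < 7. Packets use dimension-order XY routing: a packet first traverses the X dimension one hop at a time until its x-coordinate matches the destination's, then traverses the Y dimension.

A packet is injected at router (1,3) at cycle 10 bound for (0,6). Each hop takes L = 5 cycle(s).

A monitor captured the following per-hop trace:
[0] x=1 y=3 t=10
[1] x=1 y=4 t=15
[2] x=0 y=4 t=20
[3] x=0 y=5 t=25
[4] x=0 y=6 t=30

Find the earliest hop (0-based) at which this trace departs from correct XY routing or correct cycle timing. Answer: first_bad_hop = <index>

first_bad_hop = 1

  1: Δx=+0 Δy=+1 Δt=5 [BAD: Y-move but x=1≠0]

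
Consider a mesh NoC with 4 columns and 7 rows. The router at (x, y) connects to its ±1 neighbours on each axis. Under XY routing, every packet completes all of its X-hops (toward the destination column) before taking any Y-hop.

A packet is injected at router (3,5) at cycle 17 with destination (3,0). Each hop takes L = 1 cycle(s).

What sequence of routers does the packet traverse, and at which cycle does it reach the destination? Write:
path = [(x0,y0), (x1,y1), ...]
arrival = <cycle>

src (3,5)  cyc=17
S→(3,4)  cyc=18
S→(3,3)  cyc=19
S→(3,2)  cyc=20
S→(3,1)  cyc=21
S→(3,0)  cyc=22

path = [(3,5), (3,4), (3,3), (3,2), (3,1), (3,0)]
arrival = 22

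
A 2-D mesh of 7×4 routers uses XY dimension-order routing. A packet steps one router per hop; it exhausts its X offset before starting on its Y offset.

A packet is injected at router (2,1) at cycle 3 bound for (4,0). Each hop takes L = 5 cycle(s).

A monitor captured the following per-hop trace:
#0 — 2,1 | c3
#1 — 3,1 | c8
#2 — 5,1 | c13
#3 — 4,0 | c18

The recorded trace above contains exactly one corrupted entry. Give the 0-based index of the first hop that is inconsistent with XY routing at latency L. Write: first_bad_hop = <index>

  1: Δx=+1 Δy=+0 Δt=5 [ok]
  2: Δx=+2 Δy=+0 Δt=5 [BAD: non-unit step]

first_bad_hop = 2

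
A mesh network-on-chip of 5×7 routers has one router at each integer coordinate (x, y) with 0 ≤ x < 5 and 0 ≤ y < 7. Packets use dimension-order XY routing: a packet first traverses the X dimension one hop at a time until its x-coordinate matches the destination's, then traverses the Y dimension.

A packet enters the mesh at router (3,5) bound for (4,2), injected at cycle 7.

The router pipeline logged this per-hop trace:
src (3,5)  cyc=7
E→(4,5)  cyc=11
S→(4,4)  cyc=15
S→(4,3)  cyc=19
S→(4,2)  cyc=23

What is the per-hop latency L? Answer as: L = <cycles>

Δcyc across hop 0→1: 11 − 7 = 4.
Each hop adds L, hence L = 4.

L = 4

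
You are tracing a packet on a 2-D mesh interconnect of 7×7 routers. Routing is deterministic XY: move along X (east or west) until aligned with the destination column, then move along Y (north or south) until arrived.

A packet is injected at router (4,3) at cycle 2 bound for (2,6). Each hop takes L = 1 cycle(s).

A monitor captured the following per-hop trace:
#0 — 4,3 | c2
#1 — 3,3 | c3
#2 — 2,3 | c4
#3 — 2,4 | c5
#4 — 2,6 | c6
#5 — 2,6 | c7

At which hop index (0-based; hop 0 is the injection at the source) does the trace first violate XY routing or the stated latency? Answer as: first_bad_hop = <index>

check 1→ d=(-1,0) cyc+1: ok
check 2→ d=(-1,0) cyc+1: ok
check 3→ d=(0,1) cyc+1: ok
check 4→ d=(0,2) cyc+1: BAD: non-unit step

first_bad_hop = 4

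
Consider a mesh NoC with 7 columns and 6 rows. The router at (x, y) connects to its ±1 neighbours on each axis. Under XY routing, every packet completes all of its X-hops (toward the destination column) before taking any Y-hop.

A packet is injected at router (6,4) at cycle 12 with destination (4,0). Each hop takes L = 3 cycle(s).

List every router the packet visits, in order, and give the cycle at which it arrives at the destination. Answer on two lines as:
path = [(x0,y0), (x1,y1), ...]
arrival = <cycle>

hop 0: (6,4) @ cyc 12
hop 1: (5,4) @ cyc 15  [W]
hop 2: (4,4) @ cyc 18  [W]
hop 3: (4,3) @ cyc 21  [S]
hop 4: (4,2) @ cyc 24  [S]
hop 5: (4,1) @ cyc 27  [S]
hop 6: (4,0) @ cyc 30  [S]

path = [(6,4), (5,4), (4,4), (4,3), (4,2), (4,1), (4,0)]
arrival = 30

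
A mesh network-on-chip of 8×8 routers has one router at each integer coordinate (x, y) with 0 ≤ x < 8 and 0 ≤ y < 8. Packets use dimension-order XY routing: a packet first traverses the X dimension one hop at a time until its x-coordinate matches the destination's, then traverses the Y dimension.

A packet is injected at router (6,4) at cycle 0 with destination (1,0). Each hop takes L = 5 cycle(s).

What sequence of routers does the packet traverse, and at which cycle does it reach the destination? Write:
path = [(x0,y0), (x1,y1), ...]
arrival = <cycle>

#0 — 6,4 | c0
#1 — 5,4 | c5 | W
#2 — 4,4 | c10 | W
#3 — 3,4 | c15 | W
#4 — 2,4 | c20 | W
#5 — 1,4 | c25 | W
#6 — 1,3 | c30 | S
#7 — 1,2 | c35 | S
#8 — 1,1 | c40 | S
#9 — 1,0 | c45 | S

path = [(6,4), (5,4), (4,4), (3,4), (2,4), (1,4), (1,3), (1,2), (1,1), (1,0)]
arrival = 45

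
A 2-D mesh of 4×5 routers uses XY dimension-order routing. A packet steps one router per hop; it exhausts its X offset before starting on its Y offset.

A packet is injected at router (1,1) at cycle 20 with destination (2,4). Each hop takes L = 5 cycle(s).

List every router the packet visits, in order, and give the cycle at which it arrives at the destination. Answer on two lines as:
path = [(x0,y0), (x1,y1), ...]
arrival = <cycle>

  0. router=(1,1) cycle=20 (inject)
  1. router=(2,1) cycle=25 dir=E
  2. router=(2,2) cycle=30 dir=N
  3. router=(2,3) cycle=35 dir=N
  4. router=(2,4) cycle=40 dir=N

path = [(1,1), (2,1), (2,2), (2,3), (2,4)]
arrival = 40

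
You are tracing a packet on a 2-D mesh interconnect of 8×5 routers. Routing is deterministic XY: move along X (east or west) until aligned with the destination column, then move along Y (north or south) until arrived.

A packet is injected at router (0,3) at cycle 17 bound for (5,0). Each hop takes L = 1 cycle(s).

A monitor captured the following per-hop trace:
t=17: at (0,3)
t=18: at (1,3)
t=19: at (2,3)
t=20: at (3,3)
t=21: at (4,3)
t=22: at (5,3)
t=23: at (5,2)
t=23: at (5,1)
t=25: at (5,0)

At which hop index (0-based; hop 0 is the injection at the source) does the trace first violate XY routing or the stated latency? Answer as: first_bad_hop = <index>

hop 1: step (+1,+0), +1 cyc — ok
hop 2: step (+1,+0), +1 cyc — ok
hop 3: step (+1,+0), +1 cyc — ok
hop 4: step (+1,+0), +1 cyc — ok
hop 5: step (+1,+0), +1 cyc — ok
hop 6: step (+0,-1), +1 cyc — ok
hop 7: step (+0,-1), +0 cyc — BAD: Δcyc=0≠L

first_bad_hop = 7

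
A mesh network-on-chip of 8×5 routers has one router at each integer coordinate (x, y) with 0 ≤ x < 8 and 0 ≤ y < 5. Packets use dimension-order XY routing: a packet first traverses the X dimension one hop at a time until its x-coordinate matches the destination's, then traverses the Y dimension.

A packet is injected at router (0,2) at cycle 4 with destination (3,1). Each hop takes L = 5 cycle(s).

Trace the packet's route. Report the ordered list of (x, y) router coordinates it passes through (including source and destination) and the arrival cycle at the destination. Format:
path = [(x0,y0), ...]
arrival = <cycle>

path = [(0,2), (1,2), (2,2), (3,2), (3,1)]
arrival = 24

hop 0: (0,2) @ cyc 4
hop 1: (1,2) @ cyc 9  [E]
hop 2: (2,2) @ cyc 14  [E]
hop 3: (3,2) @ cyc 19  [E]
hop 4: (3,1) @ cyc 24  [S]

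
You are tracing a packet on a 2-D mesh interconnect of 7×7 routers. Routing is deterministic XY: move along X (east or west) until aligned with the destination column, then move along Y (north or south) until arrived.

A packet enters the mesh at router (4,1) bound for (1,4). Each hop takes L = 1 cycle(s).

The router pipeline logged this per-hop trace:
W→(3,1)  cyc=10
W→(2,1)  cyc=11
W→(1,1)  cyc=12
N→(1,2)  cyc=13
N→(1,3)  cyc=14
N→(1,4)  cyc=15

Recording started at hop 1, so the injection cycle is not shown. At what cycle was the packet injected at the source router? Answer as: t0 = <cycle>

At hop 1 the cycle is 10; in general cyc_k = t0 + kL.
So t0 = 10 − 1·1 = 9.

t0 = 9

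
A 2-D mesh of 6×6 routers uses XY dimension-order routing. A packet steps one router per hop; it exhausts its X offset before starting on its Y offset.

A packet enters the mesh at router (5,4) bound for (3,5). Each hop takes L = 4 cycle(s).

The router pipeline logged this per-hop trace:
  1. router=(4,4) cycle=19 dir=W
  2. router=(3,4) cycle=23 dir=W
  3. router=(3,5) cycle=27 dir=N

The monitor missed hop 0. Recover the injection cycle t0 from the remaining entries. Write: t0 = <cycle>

t0 = 15

Hop 1 reached at cycle 19; hop k is at t0 + k·L.
So t0 = 19 − 1·4 = 15.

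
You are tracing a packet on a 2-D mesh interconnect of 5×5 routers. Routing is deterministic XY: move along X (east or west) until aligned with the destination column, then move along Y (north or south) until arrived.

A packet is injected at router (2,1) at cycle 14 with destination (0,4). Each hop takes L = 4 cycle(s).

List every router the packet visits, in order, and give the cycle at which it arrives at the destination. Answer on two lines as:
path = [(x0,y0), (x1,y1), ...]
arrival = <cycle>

  0. router=(2,1) cycle=14 (inject)
  1. router=(1,1) cycle=18 dir=W
  2. router=(0,1) cycle=22 dir=W
  3. router=(0,2) cycle=26 dir=N
  4. router=(0,3) cycle=30 dir=N
  5. router=(0,4) cycle=34 dir=N

path = [(2,1), (1,1), (0,1), (0,2), (0,3), (0,4)]
arrival = 34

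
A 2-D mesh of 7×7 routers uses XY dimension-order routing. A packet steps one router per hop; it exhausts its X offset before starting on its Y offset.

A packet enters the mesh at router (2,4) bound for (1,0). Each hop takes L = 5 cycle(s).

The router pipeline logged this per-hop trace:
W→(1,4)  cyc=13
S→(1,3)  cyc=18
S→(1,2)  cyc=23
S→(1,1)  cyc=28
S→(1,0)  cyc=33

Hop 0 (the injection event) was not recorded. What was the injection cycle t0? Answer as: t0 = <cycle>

Hop 1 reached at cycle 13; hop k is at t0 + k·L.
Subtract one hop: t0 = 13 − 5 = 8.

t0 = 8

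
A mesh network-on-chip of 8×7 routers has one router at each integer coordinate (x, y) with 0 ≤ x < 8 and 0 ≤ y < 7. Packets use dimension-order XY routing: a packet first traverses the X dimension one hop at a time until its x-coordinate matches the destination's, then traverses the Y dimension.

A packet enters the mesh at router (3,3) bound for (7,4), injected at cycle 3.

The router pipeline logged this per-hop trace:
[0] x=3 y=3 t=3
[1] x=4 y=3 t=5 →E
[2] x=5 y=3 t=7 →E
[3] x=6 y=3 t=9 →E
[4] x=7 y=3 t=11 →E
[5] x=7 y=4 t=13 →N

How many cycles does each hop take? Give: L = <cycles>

cyc[1] − cyc[0] = 5 − 3 = 2.
That increment is L by definition: L = 2.

L = 2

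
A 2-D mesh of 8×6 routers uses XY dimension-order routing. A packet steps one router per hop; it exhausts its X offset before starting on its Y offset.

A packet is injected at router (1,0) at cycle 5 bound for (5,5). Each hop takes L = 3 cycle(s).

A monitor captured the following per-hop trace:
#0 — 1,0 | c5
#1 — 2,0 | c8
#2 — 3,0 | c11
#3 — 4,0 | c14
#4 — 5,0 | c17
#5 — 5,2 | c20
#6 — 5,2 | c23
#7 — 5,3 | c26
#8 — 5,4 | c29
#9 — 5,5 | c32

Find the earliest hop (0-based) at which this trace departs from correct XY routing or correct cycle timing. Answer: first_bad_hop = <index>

first_bad_hop = 5

check 1→ d=(1,0) cyc+3: ok
check 2→ d=(1,0) cyc+3: ok
check 3→ d=(1,0) cyc+3: ok
check 4→ d=(1,0) cyc+3: ok
check 5→ d=(0,2) cyc+3: BAD: non-unit step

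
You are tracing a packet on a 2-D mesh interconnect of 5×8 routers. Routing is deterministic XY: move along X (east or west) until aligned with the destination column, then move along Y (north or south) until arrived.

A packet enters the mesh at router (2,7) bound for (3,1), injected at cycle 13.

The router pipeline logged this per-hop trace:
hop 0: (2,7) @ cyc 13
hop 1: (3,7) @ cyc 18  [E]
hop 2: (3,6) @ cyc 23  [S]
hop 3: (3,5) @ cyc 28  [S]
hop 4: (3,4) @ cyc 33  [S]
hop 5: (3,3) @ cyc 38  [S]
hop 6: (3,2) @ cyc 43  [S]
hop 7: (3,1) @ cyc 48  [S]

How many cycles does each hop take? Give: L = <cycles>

L = 5

Between hops 0 and 1 the cycle counter advances 18 − 13 = 5.
Per-hop latency L = Δcyc = 5.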